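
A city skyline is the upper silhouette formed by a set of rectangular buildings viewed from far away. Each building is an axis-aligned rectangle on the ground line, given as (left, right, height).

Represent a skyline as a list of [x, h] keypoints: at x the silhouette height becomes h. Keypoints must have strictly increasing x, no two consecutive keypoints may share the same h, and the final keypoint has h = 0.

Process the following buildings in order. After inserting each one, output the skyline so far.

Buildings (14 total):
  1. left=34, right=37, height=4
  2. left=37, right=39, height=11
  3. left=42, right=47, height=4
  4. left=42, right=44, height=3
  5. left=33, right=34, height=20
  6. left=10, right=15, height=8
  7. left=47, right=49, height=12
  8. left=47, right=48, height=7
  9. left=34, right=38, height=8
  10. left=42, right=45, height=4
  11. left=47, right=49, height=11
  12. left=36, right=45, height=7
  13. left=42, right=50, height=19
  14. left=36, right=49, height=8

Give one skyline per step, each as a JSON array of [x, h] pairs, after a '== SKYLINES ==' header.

== SKYLINES ==
[[34,4],[37,0]]
[[34,4],[37,11],[39,0]]
[[34,4],[37,11],[39,0],[42,4],[47,0]]
[[34,4],[37,11],[39,0],[42,4],[47,0]]
[[33,20],[34,4],[37,11],[39,0],[42,4],[47,0]]
[[10,8],[15,0],[33,20],[34,4],[37,11],[39,0],[42,4],[47,0]]
[[10,8],[15,0],[33,20],[34,4],[37,11],[39,0],[42,4],[47,12],[49,0]]
[[10,8],[15,0],[33,20],[34,4],[37,11],[39,0],[42,4],[47,12],[49,0]]
[[10,8],[15,0],[33,20],[34,8],[37,11],[39,0],[42,4],[47,12],[49,0]]
[[10,8],[15,0],[33,20],[34,8],[37,11],[39,0],[42,4],[47,12],[49,0]]
[[10,8],[15,0],[33,20],[34,8],[37,11],[39,0],[42,4],[47,12],[49,0]]
[[10,8],[15,0],[33,20],[34,8],[37,11],[39,7],[45,4],[47,12],[49,0]]
[[10,8],[15,0],[33,20],[34,8],[37,11],[39,7],[42,19],[50,0]]
[[10,8],[15,0],[33,20],[34,8],[37,11],[39,8],[42,19],[50,0]]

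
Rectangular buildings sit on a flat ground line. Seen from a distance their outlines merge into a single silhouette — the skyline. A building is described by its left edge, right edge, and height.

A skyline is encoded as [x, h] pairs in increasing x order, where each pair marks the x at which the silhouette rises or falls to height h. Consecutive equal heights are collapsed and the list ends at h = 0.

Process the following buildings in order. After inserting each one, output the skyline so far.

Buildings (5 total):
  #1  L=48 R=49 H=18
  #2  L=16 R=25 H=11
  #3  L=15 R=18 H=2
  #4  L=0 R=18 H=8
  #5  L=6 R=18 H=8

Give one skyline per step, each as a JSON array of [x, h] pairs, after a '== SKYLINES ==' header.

== SKYLINES ==
[[48,18],[49,0]]
[[16,11],[25,0],[48,18],[49,0]]
[[15,2],[16,11],[25,0],[48,18],[49,0]]
[[0,8],[16,11],[25,0],[48,18],[49,0]]
[[0,8],[16,11],[25,0],[48,18],[49,0]]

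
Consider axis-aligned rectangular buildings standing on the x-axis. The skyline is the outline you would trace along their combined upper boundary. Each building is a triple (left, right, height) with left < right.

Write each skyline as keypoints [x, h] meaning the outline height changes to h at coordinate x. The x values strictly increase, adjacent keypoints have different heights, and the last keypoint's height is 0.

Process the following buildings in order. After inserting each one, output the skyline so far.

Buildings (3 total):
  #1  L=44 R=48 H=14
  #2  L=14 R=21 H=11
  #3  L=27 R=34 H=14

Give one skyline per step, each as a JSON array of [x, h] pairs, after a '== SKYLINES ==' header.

== SKYLINES ==
[[44,14],[48,0]]
[[14,11],[21,0],[44,14],[48,0]]
[[14,11],[21,0],[27,14],[34,0],[44,14],[48,0]]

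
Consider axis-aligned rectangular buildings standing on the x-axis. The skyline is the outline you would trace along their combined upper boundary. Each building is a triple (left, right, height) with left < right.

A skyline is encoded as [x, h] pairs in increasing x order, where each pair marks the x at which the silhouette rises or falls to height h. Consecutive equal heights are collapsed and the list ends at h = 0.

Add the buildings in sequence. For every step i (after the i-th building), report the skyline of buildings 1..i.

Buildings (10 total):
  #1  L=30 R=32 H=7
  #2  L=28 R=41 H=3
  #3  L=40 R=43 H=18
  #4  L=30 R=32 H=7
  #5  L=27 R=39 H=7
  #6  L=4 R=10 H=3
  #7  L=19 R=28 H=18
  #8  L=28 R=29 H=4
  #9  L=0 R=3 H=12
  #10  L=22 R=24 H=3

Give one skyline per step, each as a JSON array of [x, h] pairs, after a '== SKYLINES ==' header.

== SKYLINES ==
[[30,7],[32,0]]
[[28,3],[30,7],[32,3],[41,0]]
[[28,3],[30,7],[32,3],[40,18],[43,0]]
[[28,3],[30,7],[32,3],[40,18],[43,0]]
[[27,7],[39,3],[40,18],[43,0]]
[[4,3],[10,0],[27,7],[39,3],[40,18],[43,0]]
[[4,3],[10,0],[19,18],[28,7],[39,3],[40,18],[43,0]]
[[4,3],[10,0],[19,18],[28,7],[39,3],[40,18],[43,0]]
[[0,12],[3,0],[4,3],[10,0],[19,18],[28,7],[39,3],[40,18],[43,0]]
[[0,12],[3,0],[4,3],[10,0],[19,18],[28,7],[39,3],[40,18],[43,0]]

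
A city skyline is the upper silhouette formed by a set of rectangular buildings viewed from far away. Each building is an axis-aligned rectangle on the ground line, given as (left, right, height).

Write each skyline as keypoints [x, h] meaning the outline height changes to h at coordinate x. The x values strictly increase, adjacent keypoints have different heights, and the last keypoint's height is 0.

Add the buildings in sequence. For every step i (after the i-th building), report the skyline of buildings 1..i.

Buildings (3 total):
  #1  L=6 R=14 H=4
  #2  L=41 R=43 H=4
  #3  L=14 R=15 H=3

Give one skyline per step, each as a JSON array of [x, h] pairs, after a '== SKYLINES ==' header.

== SKYLINES ==
[[6,4],[14,0]]
[[6,4],[14,0],[41,4],[43,0]]
[[6,4],[14,3],[15,0],[41,4],[43,0]]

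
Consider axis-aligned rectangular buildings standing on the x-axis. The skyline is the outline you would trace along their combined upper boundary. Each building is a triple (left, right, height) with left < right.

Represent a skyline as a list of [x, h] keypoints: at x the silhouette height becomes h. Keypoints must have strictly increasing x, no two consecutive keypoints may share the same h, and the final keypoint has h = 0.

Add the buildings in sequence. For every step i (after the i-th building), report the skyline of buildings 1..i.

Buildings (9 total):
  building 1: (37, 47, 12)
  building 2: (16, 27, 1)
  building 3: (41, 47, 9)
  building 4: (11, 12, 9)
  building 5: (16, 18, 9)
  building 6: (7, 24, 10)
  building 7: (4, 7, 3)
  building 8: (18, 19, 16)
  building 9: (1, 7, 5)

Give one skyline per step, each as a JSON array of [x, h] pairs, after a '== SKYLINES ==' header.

== SKYLINES ==
[[37,12],[47,0]]
[[16,1],[27,0],[37,12],[47,0]]
[[16,1],[27,0],[37,12],[47,0]]
[[11,9],[12,0],[16,1],[27,0],[37,12],[47,0]]
[[11,9],[12,0],[16,9],[18,1],[27,0],[37,12],[47,0]]
[[7,10],[24,1],[27,0],[37,12],[47,0]]
[[4,3],[7,10],[24,1],[27,0],[37,12],[47,0]]
[[4,3],[7,10],[18,16],[19,10],[24,1],[27,0],[37,12],[47,0]]
[[1,5],[7,10],[18,16],[19,10],[24,1],[27,0],[37,12],[47,0]]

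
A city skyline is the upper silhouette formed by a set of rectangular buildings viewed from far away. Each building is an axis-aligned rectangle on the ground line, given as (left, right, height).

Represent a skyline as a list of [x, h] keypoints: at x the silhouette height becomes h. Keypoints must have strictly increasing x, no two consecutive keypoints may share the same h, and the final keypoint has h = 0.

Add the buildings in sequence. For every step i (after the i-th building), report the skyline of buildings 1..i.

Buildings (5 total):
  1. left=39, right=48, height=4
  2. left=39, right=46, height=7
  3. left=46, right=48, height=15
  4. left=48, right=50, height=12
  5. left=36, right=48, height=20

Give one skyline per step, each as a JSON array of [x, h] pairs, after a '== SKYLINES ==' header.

== SKYLINES ==
[[39,4],[48,0]]
[[39,7],[46,4],[48,0]]
[[39,7],[46,15],[48,0]]
[[39,7],[46,15],[48,12],[50,0]]
[[36,20],[48,12],[50,0]]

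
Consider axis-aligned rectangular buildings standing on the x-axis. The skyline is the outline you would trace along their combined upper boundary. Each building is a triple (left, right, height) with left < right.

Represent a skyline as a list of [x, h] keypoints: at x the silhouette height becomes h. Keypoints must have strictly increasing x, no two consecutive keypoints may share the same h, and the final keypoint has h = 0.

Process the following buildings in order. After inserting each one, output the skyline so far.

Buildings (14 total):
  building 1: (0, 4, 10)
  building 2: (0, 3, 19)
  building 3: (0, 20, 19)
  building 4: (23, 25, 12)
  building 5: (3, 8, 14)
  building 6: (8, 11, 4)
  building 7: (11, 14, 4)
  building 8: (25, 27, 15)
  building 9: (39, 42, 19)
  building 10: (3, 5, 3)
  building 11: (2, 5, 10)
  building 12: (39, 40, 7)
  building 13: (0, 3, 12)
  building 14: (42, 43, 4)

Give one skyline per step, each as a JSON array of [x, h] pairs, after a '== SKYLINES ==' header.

== SKYLINES ==
[[0,10],[4,0]]
[[0,19],[3,10],[4,0]]
[[0,19],[20,0]]
[[0,19],[20,0],[23,12],[25,0]]
[[0,19],[20,0],[23,12],[25,0]]
[[0,19],[20,0],[23,12],[25,0]]
[[0,19],[20,0],[23,12],[25,0]]
[[0,19],[20,0],[23,12],[25,15],[27,0]]
[[0,19],[20,0],[23,12],[25,15],[27,0],[39,19],[42,0]]
[[0,19],[20,0],[23,12],[25,15],[27,0],[39,19],[42,0]]
[[0,19],[20,0],[23,12],[25,15],[27,0],[39,19],[42,0]]
[[0,19],[20,0],[23,12],[25,15],[27,0],[39,19],[42,0]]
[[0,19],[20,0],[23,12],[25,15],[27,0],[39,19],[42,0]]
[[0,19],[20,0],[23,12],[25,15],[27,0],[39,19],[42,4],[43,0]]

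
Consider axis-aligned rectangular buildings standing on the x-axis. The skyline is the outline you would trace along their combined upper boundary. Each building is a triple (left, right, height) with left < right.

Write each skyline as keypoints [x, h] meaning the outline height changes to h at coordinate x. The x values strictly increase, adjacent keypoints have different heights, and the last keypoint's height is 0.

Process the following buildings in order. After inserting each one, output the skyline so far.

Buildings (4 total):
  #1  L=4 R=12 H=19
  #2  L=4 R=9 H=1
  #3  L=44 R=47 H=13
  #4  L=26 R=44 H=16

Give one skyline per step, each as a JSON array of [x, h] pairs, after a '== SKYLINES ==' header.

== SKYLINES ==
[[4,19],[12,0]]
[[4,19],[12,0]]
[[4,19],[12,0],[44,13],[47,0]]
[[4,19],[12,0],[26,16],[44,13],[47,0]]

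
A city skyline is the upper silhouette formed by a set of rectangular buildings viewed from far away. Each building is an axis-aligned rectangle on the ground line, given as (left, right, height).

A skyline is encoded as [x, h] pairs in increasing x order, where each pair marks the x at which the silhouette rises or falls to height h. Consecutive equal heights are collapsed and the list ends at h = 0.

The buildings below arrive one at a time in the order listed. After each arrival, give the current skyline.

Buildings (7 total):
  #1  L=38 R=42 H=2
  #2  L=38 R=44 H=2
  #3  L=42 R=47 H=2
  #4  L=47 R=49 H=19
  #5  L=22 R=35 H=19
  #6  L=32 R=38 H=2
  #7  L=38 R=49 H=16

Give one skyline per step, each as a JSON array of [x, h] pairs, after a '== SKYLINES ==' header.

== SKYLINES ==
[[38,2],[42,0]]
[[38,2],[44,0]]
[[38,2],[47,0]]
[[38,2],[47,19],[49,0]]
[[22,19],[35,0],[38,2],[47,19],[49,0]]
[[22,19],[35,2],[47,19],[49,0]]
[[22,19],[35,2],[38,16],[47,19],[49,0]]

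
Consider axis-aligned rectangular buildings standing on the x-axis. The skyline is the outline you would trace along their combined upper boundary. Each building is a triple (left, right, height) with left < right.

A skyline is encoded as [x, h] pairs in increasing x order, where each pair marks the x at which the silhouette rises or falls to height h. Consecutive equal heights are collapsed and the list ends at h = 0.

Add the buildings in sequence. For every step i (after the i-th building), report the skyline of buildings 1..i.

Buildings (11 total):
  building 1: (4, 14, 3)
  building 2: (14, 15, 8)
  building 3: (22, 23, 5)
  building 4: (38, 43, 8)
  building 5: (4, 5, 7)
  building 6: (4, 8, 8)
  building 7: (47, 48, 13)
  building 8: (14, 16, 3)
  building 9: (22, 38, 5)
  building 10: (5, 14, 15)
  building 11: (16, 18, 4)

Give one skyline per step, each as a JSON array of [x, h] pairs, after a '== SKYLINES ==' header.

== SKYLINES ==
[[4,3],[14,0]]
[[4,3],[14,8],[15,0]]
[[4,3],[14,8],[15,0],[22,5],[23,0]]
[[4,3],[14,8],[15,0],[22,5],[23,0],[38,8],[43,0]]
[[4,7],[5,3],[14,8],[15,0],[22,5],[23,0],[38,8],[43,0]]
[[4,8],[8,3],[14,8],[15,0],[22,5],[23,0],[38,8],[43,0]]
[[4,8],[8,3],[14,8],[15,0],[22,5],[23,0],[38,8],[43,0],[47,13],[48,0]]
[[4,8],[8,3],[14,8],[15,3],[16,0],[22,5],[23,0],[38,8],[43,0],[47,13],[48,0]]
[[4,8],[8,3],[14,8],[15,3],[16,0],[22,5],[38,8],[43,0],[47,13],[48,0]]
[[4,8],[5,15],[14,8],[15,3],[16,0],[22,5],[38,8],[43,0],[47,13],[48,0]]
[[4,8],[5,15],[14,8],[15,3],[16,4],[18,0],[22,5],[38,8],[43,0],[47,13],[48,0]]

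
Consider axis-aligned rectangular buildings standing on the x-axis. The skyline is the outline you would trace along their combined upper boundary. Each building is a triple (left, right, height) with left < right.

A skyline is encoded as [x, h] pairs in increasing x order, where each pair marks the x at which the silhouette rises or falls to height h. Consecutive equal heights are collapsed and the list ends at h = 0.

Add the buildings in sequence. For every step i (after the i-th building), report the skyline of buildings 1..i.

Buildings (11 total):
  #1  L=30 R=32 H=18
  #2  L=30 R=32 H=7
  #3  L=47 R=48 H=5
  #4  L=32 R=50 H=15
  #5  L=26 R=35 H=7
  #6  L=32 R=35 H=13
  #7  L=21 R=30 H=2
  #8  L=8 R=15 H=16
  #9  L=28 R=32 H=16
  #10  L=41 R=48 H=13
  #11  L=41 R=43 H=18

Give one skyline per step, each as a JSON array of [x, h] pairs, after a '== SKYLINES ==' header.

== SKYLINES ==
[[30,18],[32,0]]
[[30,18],[32,0]]
[[30,18],[32,0],[47,5],[48,0]]
[[30,18],[32,15],[50,0]]
[[26,7],[30,18],[32,15],[50,0]]
[[26,7],[30,18],[32,15],[50,0]]
[[21,2],[26,7],[30,18],[32,15],[50,0]]
[[8,16],[15,0],[21,2],[26,7],[30,18],[32,15],[50,0]]
[[8,16],[15,0],[21,2],[26,7],[28,16],[30,18],[32,15],[50,0]]
[[8,16],[15,0],[21,2],[26,7],[28,16],[30,18],[32,15],[50,0]]
[[8,16],[15,0],[21,2],[26,7],[28,16],[30,18],[32,15],[41,18],[43,15],[50,0]]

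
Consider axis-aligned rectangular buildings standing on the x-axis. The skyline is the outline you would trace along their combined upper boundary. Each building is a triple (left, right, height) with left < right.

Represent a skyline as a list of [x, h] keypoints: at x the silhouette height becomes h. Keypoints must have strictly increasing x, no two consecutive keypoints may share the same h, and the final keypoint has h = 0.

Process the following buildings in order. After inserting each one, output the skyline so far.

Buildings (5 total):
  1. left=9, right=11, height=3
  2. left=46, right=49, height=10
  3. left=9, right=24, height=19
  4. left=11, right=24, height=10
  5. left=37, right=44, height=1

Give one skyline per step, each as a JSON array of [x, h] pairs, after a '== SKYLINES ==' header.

== SKYLINES ==
[[9,3],[11,0]]
[[9,3],[11,0],[46,10],[49,0]]
[[9,19],[24,0],[46,10],[49,0]]
[[9,19],[24,0],[46,10],[49,0]]
[[9,19],[24,0],[37,1],[44,0],[46,10],[49,0]]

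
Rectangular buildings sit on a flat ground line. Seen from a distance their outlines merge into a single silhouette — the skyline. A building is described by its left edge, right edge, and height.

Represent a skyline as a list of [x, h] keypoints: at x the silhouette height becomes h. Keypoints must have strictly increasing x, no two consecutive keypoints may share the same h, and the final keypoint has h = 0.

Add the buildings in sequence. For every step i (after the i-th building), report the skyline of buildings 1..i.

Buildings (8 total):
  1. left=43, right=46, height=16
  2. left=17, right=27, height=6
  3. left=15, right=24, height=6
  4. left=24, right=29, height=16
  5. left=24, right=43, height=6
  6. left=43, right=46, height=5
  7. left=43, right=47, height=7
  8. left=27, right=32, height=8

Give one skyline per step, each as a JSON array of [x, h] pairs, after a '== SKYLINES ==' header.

== SKYLINES ==
[[43,16],[46,0]]
[[17,6],[27,0],[43,16],[46,0]]
[[15,6],[27,0],[43,16],[46,0]]
[[15,6],[24,16],[29,0],[43,16],[46,0]]
[[15,6],[24,16],[29,6],[43,16],[46,0]]
[[15,6],[24,16],[29,6],[43,16],[46,0]]
[[15,6],[24,16],[29,6],[43,16],[46,7],[47,0]]
[[15,6],[24,16],[29,8],[32,6],[43,16],[46,7],[47,0]]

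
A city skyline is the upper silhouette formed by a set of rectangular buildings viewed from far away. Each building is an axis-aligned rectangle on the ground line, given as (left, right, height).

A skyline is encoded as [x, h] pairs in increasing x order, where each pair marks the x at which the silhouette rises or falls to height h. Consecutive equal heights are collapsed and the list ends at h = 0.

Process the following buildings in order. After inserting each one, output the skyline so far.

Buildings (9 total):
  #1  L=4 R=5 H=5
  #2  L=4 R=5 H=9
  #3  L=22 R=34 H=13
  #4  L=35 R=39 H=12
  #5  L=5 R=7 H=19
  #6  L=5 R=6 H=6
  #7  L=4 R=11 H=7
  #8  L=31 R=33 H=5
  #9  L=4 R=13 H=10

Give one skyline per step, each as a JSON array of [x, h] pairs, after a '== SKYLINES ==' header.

== SKYLINES ==
[[4,5],[5,0]]
[[4,9],[5,0]]
[[4,9],[5,0],[22,13],[34,0]]
[[4,9],[5,0],[22,13],[34,0],[35,12],[39,0]]
[[4,9],[5,19],[7,0],[22,13],[34,0],[35,12],[39,0]]
[[4,9],[5,19],[7,0],[22,13],[34,0],[35,12],[39,0]]
[[4,9],[5,19],[7,7],[11,0],[22,13],[34,0],[35,12],[39,0]]
[[4,9],[5,19],[7,7],[11,0],[22,13],[34,0],[35,12],[39,0]]
[[4,10],[5,19],[7,10],[13,0],[22,13],[34,0],[35,12],[39,0]]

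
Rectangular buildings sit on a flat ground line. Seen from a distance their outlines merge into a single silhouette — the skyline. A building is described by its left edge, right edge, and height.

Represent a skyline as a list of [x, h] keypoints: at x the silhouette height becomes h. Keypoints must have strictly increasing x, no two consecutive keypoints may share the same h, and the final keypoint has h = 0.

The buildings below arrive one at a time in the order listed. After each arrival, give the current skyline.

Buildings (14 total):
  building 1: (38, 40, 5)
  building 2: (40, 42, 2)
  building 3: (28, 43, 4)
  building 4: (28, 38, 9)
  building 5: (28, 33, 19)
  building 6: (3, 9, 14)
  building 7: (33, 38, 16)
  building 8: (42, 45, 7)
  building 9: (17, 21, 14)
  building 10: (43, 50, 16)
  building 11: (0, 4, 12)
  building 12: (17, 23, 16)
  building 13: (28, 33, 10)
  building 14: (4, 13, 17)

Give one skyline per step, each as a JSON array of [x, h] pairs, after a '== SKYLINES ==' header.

== SKYLINES ==
[[38,5],[40,0]]
[[38,5],[40,2],[42,0]]
[[28,4],[38,5],[40,4],[43,0]]
[[28,9],[38,5],[40,4],[43,0]]
[[28,19],[33,9],[38,5],[40,4],[43,0]]
[[3,14],[9,0],[28,19],[33,9],[38,5],[40,4],[43,0]]
[[3,14],[9,0],[28,19],[33,16],[38,5],[40,4],[43,0]]
[[3,14],[9,0],[28,19],[33,16],[38,5],[40,4],[42,7],[45,0]]
[[3,14],[9,0],[17,14],[21,0],[28,19],[33,16],[38,5],[40,4],[42,7],[45,0]]
[[3,14],[9,0],[17,14],[21,0],[28,19],[33,16],[38,5],[40,4],[42,7],[43,16],[50,0]]
[[0,12],[3,14],[9,0],[17,14],[21,0],[28,19],[33,16],[38,5],[40,4],[42,7],[43,16],[50,0]]
[[0,12],[3,14],[9,0],[17,16],[23,0],[28,19],[33,16],[38,5],[40,4],[42,7],[43,16],[50,0]]
[[0,12],[3,14],[9,0],[17,16],[23,0],[28,19],[33,16],[38,5],[40,4],[42,7],[43,16],[50,0]]
[[0,12],[3,14],[4,17],[13,0],[17,16],[23,0],[28,19],[33,16],[38,5],[40,4],[42,7],[43,16],[50,0]]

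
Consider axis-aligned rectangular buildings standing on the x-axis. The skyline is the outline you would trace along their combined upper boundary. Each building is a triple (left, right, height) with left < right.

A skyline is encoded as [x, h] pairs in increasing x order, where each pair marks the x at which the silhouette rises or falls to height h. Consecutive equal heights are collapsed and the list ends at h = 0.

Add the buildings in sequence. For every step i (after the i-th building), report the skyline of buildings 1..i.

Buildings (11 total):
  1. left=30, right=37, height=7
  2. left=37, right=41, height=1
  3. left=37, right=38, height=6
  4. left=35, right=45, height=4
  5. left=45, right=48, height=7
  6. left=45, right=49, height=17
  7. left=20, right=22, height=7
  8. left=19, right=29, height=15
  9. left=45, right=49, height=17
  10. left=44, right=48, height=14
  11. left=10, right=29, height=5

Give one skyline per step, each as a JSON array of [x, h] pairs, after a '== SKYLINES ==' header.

== SKYLINES ==
[[30,7],[37,0]]
[[30,7],[37,1],[41,0]]
[[30,7],[37,6],[38,1],[41,0]]
[[30,7],[37,6],[38,4],[45,0]]
[[30,7],[37,6],[38,4],[45,7],[48,0]]
[[30,7],[37,6],[38,4],[45,17],[49,0]]
[[20,7],[22,0],[30,7],[37,6],[38,4],[45,17],[49,0]]
[[19,15],[29,0],[30,7],[37,6],[38,4],[45,17],[49,0]]
[[19,15],[29,0],[30,7],[37,6],[38,4],[45,17],[49,0]]
[[19,15],[29,0],[30,7],[37,6],[38,4],[44,14],[45,17],[49,0]]
[[10,5],[19,15],[29,0],[30,7],[37,6],[38,4],[44,14],[45,17],[49,0]]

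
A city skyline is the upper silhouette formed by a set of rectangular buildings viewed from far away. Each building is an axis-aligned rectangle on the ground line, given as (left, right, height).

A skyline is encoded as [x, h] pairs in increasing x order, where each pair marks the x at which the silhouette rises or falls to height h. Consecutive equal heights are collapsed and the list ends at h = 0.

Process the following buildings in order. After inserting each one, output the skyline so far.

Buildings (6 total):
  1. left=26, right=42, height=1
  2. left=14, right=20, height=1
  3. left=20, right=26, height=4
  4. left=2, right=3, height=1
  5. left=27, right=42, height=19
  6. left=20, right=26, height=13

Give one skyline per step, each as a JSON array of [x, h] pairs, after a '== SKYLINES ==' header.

== SKYLINES ==
[[26,1],[42,0]]
[[14,1],[20,0],[26,1],[42,0]]
[[14,1],[20,4],[26,1],[42,0]]
[[2,1],[3,0],[14,1],[20,4],[26,1],[42,0]]
[[2,1],[3,0],[14,1],[20,4],[26,1],[27,19],[42,0]]
[[2,1],[3,0],[14,1],[20,13],[26,1],[27,19],[42,0]]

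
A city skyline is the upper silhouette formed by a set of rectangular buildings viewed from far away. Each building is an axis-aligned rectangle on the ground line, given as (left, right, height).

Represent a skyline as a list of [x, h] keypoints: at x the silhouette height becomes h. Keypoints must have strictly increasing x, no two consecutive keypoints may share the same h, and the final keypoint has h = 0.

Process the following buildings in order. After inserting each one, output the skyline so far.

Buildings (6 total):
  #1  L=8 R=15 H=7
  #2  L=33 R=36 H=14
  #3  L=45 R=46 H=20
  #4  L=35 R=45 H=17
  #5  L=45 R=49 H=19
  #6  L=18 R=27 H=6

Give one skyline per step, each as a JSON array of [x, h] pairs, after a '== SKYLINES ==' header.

== SKYLINES ==
[[8,7],[15,0]]
[[8,7],[15,0],[33,14],[36,0]]
[[8,7],[15,0],[33,14],[36,0],[45,20],[46,0]]
[[8,7],[15,0],[33,14],[35,17],[45,20],[46,0]]
[[8,7],[15,0],[33,14],[35,17],[45,20],[46,19],[49,0]]
[[8,7],[15,0],[18,6],[27,0],[33,14],[35,17],[45,20],[46,19],[49,0]]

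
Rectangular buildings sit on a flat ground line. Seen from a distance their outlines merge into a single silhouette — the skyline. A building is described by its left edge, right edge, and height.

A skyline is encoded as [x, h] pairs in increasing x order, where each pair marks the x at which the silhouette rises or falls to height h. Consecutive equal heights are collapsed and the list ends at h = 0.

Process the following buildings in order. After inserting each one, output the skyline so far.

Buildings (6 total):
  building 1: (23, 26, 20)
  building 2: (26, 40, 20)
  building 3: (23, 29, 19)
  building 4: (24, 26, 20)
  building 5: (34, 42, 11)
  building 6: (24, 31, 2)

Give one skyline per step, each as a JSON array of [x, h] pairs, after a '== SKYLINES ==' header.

== SKYLINES ==
[[23,20],[26,0]]
[[23,20],[40,0]]
[[23,20],[40,0]]
[[23,20],[40,0]]
[[23,20],[40,11],[42,0]]
[[23,20],[40,11],[42,0]]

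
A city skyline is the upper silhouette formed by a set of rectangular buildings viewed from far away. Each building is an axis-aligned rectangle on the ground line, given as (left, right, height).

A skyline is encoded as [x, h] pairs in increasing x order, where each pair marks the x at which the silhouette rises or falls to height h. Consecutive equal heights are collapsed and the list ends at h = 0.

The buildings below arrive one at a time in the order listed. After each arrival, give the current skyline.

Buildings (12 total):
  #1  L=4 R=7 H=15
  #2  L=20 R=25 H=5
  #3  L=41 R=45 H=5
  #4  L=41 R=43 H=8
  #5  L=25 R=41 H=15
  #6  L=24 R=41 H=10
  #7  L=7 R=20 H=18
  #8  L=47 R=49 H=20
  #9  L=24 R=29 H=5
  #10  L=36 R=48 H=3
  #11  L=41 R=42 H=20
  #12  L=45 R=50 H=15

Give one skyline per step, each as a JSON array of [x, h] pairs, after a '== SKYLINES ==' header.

== SKYLINES ==
[[4,15],[7,0]]
[[4,15],[7,0],[20,5],[25,0]]
[[4,15],[7,0],[20,5],[25,0],[41,5],[45,0]]
[[4,15],[7,0],[20,5],[25,0],[41,8],[43,5],[45,0]]
[[4,15],[7,0],[20,5],[25,15],[41,8],[43,5],[45,0]]
[[4,15],[7,0],[20,5],[24,10],[25,15],[41,8],[43,5],[45,0]]
[[4,15],[7,18],[20,5],[24,10],[25,15],[41,8],[43,5],[45,0]]
[[4,15],[7,18],[20,5],[24,10],[25,15],[41,8],[43,5],[45,0],[47,20],[49,0]]
[[4,15],[7,18],[20,5],[24,10],[25,15],[41,8],[43,5],[45,0],[47,20],[49,0]]
[[4,15],[7,18],[20,5],[24,10],[25,15],[41,8],[43,5],[45,3],[47,20],[49,0]]
[[4,15],[7,18],[20,5],[24,10],[25,15],[41,20],[42,8],[43,5],[45,3],[47,20],[49,0]]
[[4,15],[7,18],[20,5],[24,10],[25,15],[41,20],[42,8],[43,5],[45,15],[47,20],[49,15],[50,0]]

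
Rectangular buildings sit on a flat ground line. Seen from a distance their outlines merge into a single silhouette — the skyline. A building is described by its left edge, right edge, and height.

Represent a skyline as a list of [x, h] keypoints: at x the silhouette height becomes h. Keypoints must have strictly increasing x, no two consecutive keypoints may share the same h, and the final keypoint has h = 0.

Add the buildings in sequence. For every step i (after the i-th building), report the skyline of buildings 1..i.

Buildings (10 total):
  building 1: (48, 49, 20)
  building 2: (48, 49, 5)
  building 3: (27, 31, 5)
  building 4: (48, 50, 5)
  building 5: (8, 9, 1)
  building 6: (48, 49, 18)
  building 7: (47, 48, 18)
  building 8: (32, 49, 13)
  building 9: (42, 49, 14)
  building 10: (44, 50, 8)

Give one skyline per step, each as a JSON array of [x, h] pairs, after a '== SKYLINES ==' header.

== SKYLINES ==
[[48,20],[49,0]]
[[48,20],[49,0]]
[[27,5],[31,0],[48,20],[49,0]]
[[27,5],[31,0],[48,20],[49,5],[50,0]]
[[8,1],[9,0],[27,5],[31,0],[48,20],[49,5],[50,0]]
[[8,1],[9,0],[27,5],[31,0],[48,20],[49,5],[50,0]]
[[8,1],[9,0],[27,5],[31,0],[47,18],[48,20],[49,5],[50,0]]
[[8,1],[9,0],[27,5],[31,0],[32,13],[47,18],[48,20],[49,5],[50,0]]
[[8,1],[9,0],[27,5],[31,0],[32,13],[42,14],[47,18],[48,20],[49,5],[50,0]]
[[8,1],[9,0],[27,5],[31,0],[32,13],[42,14],[47,18],[48,20],[49,8],[50,0]]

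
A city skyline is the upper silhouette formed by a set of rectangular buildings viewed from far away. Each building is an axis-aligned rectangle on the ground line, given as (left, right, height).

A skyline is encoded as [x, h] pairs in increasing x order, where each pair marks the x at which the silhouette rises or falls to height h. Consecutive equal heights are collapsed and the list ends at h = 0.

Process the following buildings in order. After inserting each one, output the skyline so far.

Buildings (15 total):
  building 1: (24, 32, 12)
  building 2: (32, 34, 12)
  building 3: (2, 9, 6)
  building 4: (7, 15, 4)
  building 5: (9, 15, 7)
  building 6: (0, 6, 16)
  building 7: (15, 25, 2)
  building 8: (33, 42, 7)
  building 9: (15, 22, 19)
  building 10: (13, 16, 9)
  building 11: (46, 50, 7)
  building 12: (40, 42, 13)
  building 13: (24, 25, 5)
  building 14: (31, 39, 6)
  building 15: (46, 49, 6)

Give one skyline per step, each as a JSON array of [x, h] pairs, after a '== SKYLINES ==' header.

== SKYLINES ==
[[24,12],[32,0]]
[[24,12],[34,0]]
[[2,6],[9,0],[24,12],[34,0]]
[[2,6],[9,4],[15,0],[24,12],[34,0]]
[[2,6],[9,7],[15,0],[24,12],[34,0]]
[[0,16],[6,6],[9,7],[15,0],[24,12],[34,0]]
[[0,16],[6,6],[9,7],[15,2],[24,12],[34,0]]
[[0,16],[6,6],[9,7],[15,2],[24,12],[34,7],[42,0]]
[[0,16],[6,6],[9,7],[15,19],[22,2],[24,12],[34,7],[42,0]]
[[0,16],[6,6],[9,7],[13,9],[15,19],[22,2],[24,12],[34,7],[42,0]]
[[0,16],[6,6],[9,7],[13,9],[15,19],[22,2],[24,12],[34,7],[42,0],[46,7],[50,0]]
[[0,16],[6,6],[9,7],[13,9],[15,19],[22,2],[24,12],[34,7],[40,13],[42,0],[46,7],[50,0]]
[[0,16],[6,6],[9,7],[13,9],[15,19],[22,2],[24,12],[34,7],[40,13],[42,0],[46,7],[50,0]]
[[0,16],[6,6],[9,7],[13,9],[15,19],[22,2],[24,12],[34,7],[40,13],[42,0],[46,7],[50,0]]
[[0,16],[6,6],[9,7],[13,9],[15,19],[22,2],[24,12],[34,7],[40,13],[42,0],[46,7],[50,0]]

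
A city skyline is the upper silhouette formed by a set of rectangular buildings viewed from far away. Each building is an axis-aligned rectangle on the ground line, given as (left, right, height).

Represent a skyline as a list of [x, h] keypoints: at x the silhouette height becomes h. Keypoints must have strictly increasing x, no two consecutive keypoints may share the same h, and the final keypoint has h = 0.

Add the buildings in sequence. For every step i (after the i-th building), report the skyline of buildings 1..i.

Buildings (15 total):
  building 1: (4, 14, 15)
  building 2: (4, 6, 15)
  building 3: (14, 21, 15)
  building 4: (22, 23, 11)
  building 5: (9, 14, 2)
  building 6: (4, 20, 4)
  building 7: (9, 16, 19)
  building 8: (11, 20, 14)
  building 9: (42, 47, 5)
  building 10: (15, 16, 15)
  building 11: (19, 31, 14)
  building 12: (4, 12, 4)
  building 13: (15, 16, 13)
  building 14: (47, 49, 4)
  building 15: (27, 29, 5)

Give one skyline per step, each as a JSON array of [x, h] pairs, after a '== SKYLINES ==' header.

== SKYLINES ==
[[4,15],[14,0]]
[[4,15],[14,0]]
[[4,15],[21,0]]
[[4,15],[21,0],[22,11],[23,0]]
[[4,15],[21,0],[22,11],[23,0]]
[[4,15],[21,0],[22,11],[23,0]]
[[4,15],[9,19],[16,15],[21,0],[22,11],[23,0]]
[[4,15],[9,19],[16,15],[21,0],[22,11],[23,0]]
[[4,15],[9,19],[16,15],[21,0],[22,11],[23,0],[42,5],[47,0]]
[[4,15],[9,19],[16,15],[21,0],[22,11],[23,0],[42,5],[47,0]]
[[4,15],[9,19],[16,15],[21,14],[31,0],[42,5],[47,0]]
[[4,15],[9,19],[16,15],[21,14],[31,0],[42,5],[47,0]]
[[4,15],[9,19],[16,15],[21,14],[31,0],[42,5],[47,0]]
[[4,15],[9,19],[16,15],[21,14],[31,0],[42,5],[47,4],[49,0]]
[[4,15],[9,19],[16,15],[21,14],[31,0],[42,5],[47,4],[49,0]]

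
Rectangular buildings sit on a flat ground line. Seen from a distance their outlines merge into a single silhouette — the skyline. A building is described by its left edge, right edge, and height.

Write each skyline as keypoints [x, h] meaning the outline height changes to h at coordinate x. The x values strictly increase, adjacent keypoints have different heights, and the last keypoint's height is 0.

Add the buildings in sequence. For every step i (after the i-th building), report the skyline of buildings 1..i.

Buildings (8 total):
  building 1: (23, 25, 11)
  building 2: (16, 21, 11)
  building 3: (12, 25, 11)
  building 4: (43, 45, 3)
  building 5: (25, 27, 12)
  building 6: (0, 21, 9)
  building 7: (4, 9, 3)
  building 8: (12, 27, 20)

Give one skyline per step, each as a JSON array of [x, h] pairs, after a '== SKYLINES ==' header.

== SKYLINES ==
[[23,11],[25,0]]
[[16,11],[21,0],[23,11],[25,0]]
[[12,11],[25,0]]
[[12,11],[25,0],[43,3],[45,0]]
[[12,11],[25,12],[27,0],[43,3],[45,0]]
[[0,9],[12,11],[25,12],[27,0],[43,3],[45,0]]
[[0,9],[12,11],[25,12],[27,0],[43,3],[45,0]]
[[0,9],[12,20],[27,0],[43,3],[45,0]]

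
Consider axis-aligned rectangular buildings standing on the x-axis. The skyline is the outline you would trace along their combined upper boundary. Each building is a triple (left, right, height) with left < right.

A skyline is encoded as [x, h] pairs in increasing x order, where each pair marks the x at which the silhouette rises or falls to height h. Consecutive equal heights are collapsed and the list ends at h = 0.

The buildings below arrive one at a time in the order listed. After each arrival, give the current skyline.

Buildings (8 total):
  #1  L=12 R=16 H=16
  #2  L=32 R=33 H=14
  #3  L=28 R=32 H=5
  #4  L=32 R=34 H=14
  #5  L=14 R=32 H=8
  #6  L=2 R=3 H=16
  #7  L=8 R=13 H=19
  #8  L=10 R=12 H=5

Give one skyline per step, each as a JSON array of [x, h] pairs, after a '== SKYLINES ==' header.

== SKYLINES ==
[[12,16],[16,0]]
[[12,16],[16,0],[32,14],[33,0]]
[[12,16],[16,0],[28,5],[32,14],[33,0]]
[[12,16],[16,0],[28,5],[32,14],[34,0]]
[[12,16],[16,8],[32,14],[34,0]]
[[2,16],[3,0],[12,16],[16,8],[32,14],[34,0]]
[[2,16],[3,0],[8,19],[13,16],[16,8],[32,14],[34,0]]
[[2,16],[3,0],[8,19],[13,16],[16,8],[32,14],[34,0]]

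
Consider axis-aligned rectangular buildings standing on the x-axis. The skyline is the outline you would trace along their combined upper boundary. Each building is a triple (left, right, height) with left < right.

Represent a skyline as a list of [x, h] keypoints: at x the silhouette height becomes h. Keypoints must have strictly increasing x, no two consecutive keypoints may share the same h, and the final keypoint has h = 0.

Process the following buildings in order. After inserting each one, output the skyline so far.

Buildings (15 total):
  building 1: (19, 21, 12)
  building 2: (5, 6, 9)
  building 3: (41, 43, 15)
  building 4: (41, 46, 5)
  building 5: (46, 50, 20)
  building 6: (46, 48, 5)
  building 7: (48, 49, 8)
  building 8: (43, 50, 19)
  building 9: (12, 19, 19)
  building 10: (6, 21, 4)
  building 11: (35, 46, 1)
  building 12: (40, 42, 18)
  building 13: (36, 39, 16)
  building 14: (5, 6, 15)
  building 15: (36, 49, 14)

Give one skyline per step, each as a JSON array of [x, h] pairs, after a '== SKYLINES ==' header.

== SKYLINES ==
[[19,12],[21,0]]
[[5,9],[6,0],[19,12],[21,0]]
[[5,9],[6,0],[19,12],[21,0],[41,15],[43,0]]
[[5,9],[6,0],[19,12],[21,0],[41,15],[43,5],[46,0]]
[[5,9],[6,0],[19,12],[21,0],[41,15],[43,5],[46,20],[50,0]]
[[5,9],[6,0],[19,12],[21,0],[41,15],[43,5],[46,20],[50,0]]
[[5,9],[6,0],[19,12],[21,0],[41,15],[43,5],[46,20],[50,0]]
[[5,9],[6,0],[19,12],[21,0],[41,15],[43,19],[46,20],[50,0]]
[[5,9],[6,0],[12,19],[19,12],[21,0],[41,15],[43,19],[46,20],[50,0]]
[[5,9],[6,4],[12,19],[19,12],[21,0],[41,15],[43,19],[46,20],[50,0]]
[[5,9],[6,4],[12,19],[19,12],[21,0],[35,1],[41,15],[43,19],[46,20],[50,0]]
[[5,9],[6,4],[12,19],[19,12],[21,0],[35,1],[40,18],[42,15],[43,19],[46,20],[50,0]]
[[5,9],[6,4],[12,19],[19,12],[21,0],[35,1],[36,16],[39,1],[40,18],[42,15],[43,19],[46,20],[50,0]]
[[5,15],[6,4],[12,19],[19,12],[21,0],[35,1],[36,16],[39,1],[40,18],[42,15],[43,19],[46,20],[50,0]]
[[5,15],[6,4],[12,19],[19,12],[21,0],[35,1],[36,16],[39,14],[40,18],[42,15],[43,19],[46,20],[50,0]]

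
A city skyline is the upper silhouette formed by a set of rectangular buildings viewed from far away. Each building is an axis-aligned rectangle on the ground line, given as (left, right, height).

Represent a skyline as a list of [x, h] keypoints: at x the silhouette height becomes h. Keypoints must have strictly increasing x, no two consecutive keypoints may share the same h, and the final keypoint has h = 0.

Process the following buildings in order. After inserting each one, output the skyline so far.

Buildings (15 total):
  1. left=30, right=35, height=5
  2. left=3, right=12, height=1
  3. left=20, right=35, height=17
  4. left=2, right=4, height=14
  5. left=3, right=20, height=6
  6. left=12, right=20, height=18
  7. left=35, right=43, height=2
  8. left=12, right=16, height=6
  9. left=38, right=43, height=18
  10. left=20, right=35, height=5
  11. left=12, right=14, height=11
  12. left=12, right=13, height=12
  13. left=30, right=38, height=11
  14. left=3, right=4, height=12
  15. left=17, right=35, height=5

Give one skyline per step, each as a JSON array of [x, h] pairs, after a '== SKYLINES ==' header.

== SKYLINES ==
[[30,5],[35,0]]
[[3,1],[12,0],[30,5],[35,0]]
[[3,1],[12,0],[20,17],[35,0]]
[[2,14],[4,1],[12,0],[20,17],[35,0]]
[[2,14],[4,6],[20,17],[35,0]]
[[2,14],[4,6],[12,18],[20,17],[35,0]]
[[2,14],[4,6],[12,18],[20,17],[35,2],[43,0]]
[[2,14],[4,6],[12,18],[20,17],[35,2],[43,0]]
[[2,14],[4,6],[12,18],[20,17],[35,2],[38,18],[43,0]]
[[2,14],[4,6],[12,18],[20,17],[35,2],[38,18],[43,0]]
[[2,14],[4,6],[12,18],[20,17],[35,2],[38,18],[43,0]]
[[2,14],[4,6],[12,18],[20,17],[35,2],[38,18],[43,0]]
[[2,14],[4,6],[12,18],[20,17],[35,11],[38,18],[43,0]]
[[2,14],[4,6],[12,18],[20,17],[35,11],[38,18],[43,0]]
[[2,14],[4,6],[12,18],[20,17],[35,11],[38,18],[43,0]]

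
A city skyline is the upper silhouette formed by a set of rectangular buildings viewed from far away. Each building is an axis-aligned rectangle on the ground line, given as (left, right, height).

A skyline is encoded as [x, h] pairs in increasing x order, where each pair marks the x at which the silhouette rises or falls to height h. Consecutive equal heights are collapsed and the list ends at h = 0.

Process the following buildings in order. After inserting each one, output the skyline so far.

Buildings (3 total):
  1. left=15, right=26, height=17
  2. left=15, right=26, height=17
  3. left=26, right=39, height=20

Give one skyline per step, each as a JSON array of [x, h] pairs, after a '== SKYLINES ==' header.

== SKYLINES ==
[[15,17],[26,0]]
[[15,17],[26,0]]
[[15,17],[26,20],[39,0]]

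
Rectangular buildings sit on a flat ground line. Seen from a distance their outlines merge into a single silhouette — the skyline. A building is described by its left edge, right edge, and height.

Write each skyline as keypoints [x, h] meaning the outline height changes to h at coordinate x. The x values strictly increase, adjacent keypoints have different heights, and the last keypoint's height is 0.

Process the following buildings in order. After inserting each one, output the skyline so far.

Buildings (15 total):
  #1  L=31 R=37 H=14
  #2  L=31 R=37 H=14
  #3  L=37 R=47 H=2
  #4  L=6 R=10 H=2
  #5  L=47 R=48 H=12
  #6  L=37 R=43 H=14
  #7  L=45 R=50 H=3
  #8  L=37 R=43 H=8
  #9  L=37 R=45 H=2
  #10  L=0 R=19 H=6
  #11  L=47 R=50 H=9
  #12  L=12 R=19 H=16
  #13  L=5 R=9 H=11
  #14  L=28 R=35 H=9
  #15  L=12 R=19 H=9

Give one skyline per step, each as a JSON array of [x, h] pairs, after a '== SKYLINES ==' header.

== SKYLINES ==
[[31,14],[37,0]]
[[31,14],[37,0]]
[[31,14],[37,2],[47,0]]
[[6,2],[10,0],[31,14],[37,2],[47,0]]
[[6,2],[10,0],[31,14],[37,2],[47,12],[48,0]]
[[6,2],[10,0],[31,14],[43,2],[47,12],[48,0]]
[[6,2],[10,0],[31,14],[43,2],[45,3],[47,12],[48,3],[50,0]]
[[6,2],[10,0],[31,14],[43,2],[45,3],[47,12],[48,3],[50,0]]
[[6,2],[10,0],[31,14],[43,2],[45,3],[47,12],[48,3],[50,0]]
[[0,6],[19,0],[31,14],[43,2],[45,3],[47,12],[48,3],[50,0]]
[[0,6],[19,0],[31,14],[43,2],[45,3],[47,12],[48,9],[50,0]]
[[0,6],[12,16],[19,0],[31,14],[43,2],[45,3],[47,12],[48,9],[50,0]]
[[0,6],[5,11],[9,6],[12,16],[19,0],[31,14],[43,2],[45,3],[47,12],[48,9],[50,0]]
[[0,6],[5,11],[9,6],[12,16],[19,0],[28,9],[31,14],[43,2],[45,3],[47,12],[48,9],[50,0]]
[[0,6],[5,11],[9,6],[12,16],[19,0],[28,9],[31,14],[43,2],[45,3],[47,12],[48,9],[50,0]]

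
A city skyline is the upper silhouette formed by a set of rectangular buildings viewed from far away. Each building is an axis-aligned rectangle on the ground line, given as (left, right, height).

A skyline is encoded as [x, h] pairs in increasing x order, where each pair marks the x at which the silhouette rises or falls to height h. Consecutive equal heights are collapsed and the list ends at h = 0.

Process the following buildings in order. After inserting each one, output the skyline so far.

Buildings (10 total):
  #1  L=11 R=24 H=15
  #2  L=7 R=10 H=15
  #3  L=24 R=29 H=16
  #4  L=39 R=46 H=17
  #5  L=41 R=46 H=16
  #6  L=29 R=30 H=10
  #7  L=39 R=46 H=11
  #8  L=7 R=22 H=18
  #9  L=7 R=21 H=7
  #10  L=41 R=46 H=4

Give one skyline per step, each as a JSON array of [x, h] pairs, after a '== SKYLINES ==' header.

== SKYLINES ==
[[11,15],[24,0]]
[[7,15],[10,0],[11,15],[24,0]]
[[7,15],[10,0],[11,15],[24,16],[29,0]]
[[7,15],[10,0],[11,15],[24,16],[29,0],[39,17],[46,0]]
[[7,15],[10,0],[11,15],[24,16],[29,0],[39,17],[46,0]]
[[7,15],[10,0],[11,15],[24,16],[29,10],[30,0],[39,17],[46,0]]
[[7,15],[10,0],[11,15],[24,16],[29,10],[30,0],[39,17],[46,0]]
[[7,18],[22,15],[24,16],[29,10],[30,0],[39,17],[46,0]]
[[7,18],[22,15],[24,16],[29,10],[30,0],[39,17],[46,0]]
[[7,18],[22,15],[24,16],[29,10],[30,0],[39,17],[46,0]]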